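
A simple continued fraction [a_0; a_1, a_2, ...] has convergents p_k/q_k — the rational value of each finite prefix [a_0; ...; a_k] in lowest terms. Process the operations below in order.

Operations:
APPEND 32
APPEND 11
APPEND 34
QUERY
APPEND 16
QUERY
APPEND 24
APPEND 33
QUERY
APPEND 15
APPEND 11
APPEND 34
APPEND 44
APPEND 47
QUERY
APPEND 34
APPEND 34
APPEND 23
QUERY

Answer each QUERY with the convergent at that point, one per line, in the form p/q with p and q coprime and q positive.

12034/375
192897/6011
153364443/4779098
1800463354285243/56105513424242
48003326540592850019/1495865647707495205

APPEND 32: p_0 = 32·1 + 0 = 32, q_0 = 32·0 + 1 = 1 → 32/1
APPEND 11: p_1 = 11·32 + 1 = 353, q_1 = 11·1 + 0 = 11 → 353/11
APPEND 34: p_2 = 34·353 + 32 = 12034, q_2 = 34·11 + 1 = 375 → 12034/375
APPEND 16: p_3 = 16·12034 + 353 = 192897, q_3 = 16·375 + 11 = 6011 → 192897/6011
APPEND 24: p_4 = 24·192897 + 12034 = 4641562, q_4 = 24·6011 + 375 = 144639 → 4641562/144639
APPEND 33: p_5 = 33·4641562 + 192897 = 153364443, q_5 = 33·144639 + 6011 = 4779098 → 153364443/4779098
APPEND 15: p_6 = 15·153364443 + 4641562 = 2305108207, q_6 = 15·4779098 + 144639 = 71831109 → 2305108207/71831109
APPEND 11: p_7 = 11·2305108207 + 153364443 = 25509554720, q_7 = 11·71831109 + 4779098 = 794921297 → 25509554720/794921297
APPEND 34: p_8 = 34·25509554720 + 2305108207 = 869629968687, q_8 = 34·794921297 + 71831109 = 27099155207 → 869629968687/27099155207
APPEND 44: p_9 = 44·869629968687 + 25509554720 = 38289228176948, q_9 = 44·27099155207 + 794921297 = 1193157750405 → 38289228176948/1193157750405
APPEND 47: p_10 = 47·38289228176948 + 869629968687 = 1800463354285243, q_10 = 47·1193157750405 + 27099155207 = 56105513424242 → 1800463354285243/56105513424242
APPEND 34: p_11 = 34·1800463354285243 + 38289228176948 = 61254043273875210, q_11 = 34·56105513424242 + 1193157750405 = 1908780614174633 → 61254043273875210/1908780614174633
APPEND 34: p_12 = 34·61254043273875210 + 1800463354285243 = 2084437934666042383, q_12 = 34·1908780614174633 + 56105513424242 = 64954646395361764 → 2084437934666042383/64954646395361764
APPEND 23: p_13 = 23·2084437934666042383 + 61254043273875210 = 48003326540592850019, q_13 = 23·64954646395361764 + 1908780614174633 = 1495865647707495205 → 48003326540592850019/1495865647707495205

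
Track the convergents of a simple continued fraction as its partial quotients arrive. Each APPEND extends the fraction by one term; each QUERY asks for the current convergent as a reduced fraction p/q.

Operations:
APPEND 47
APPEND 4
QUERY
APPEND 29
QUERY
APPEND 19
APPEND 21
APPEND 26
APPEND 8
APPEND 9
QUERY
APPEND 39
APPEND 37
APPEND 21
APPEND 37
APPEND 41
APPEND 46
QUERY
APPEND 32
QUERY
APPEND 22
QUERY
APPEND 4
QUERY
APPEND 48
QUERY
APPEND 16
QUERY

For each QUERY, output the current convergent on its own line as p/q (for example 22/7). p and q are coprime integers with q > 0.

APPEND 47: p_0 = 47·1 + 0 = 47, q_0 = 47·0 + 1 = 1 → 47/1
APPEND 4: p_1 = 4·47 + 1 = 189, q_1 = 4·1 + 0 = 4 → 189/4
APPEND 29: p_2 = 29·189 + 47 = 5528, q_2 = 29·4 + 1 = 117 → 5528/117
APPEND 19: p_3 = 19·5528 + 189 = 105221, q_3 = 19·117 + 4 = 2227 → 105221/2227
APPEND 21: p_4 = 21·105221 + 5528 = 2215169, q_4 = 21·2227 + 117 = 46884 → 2215169/46884
APPEND 26: p_5 = 26·2215169 + 105221 = 57699615, q_5 = 26·46884 + 2227 = 1221211 → 57699615/1221211
APPEND 8: p_6 = 8·57699615 + 2215169 = 463812089, q_6 = 8·1221211 + 46884 = 9816572 → 463812089/9816572
APPEND 9: p_7 = 9·463812089 + 57699615 = 4232008416, q_7 = 9·9816572 + 1221211 = 89570359 → 4232008416/89570359
APPEND 39: p_8 = 39·4232008416 + 463812089 = 165512140313, q_8 = 39·89570359 + 9816572 = 3503060573 → 165512140313/3503060573
APPEND 37: p_9 = 37·165512140313 + 4232008416 = 6128181199997, q_9 = 37·3503060573 + 89570359 = 129702811560 → 6128181199997/129702811560
APPEND 21: p_10 = 21·6128181199997 + 165512140313 = 128857317340250, q_10 = 21·129702811560 + 3503060573 = 2727262103333 → 128857317340250/2727262103333
APPEND 37: p_11 = 37·128857317340250 + 6128181199997 = 4773848922789247, q_11 = 37·2727262103333 + 129702811560 = 101038400634881 → 4773848922789247/101038400634881
APPEND 41: p_12 = 41·4773848922789247 + 128857317340250 = 195856663151699377, q_12 = 41·101038400634881 + 2727262103333 = 4145301688133454 → 195856663151699377/4145301688133454
APPEND 46: p_13 = 46·195856663151699377 + 4773848922789247 = 9014180353900960589, q_13 = 46·4145301688133454 + 101038400634881 = 190784916054773765 → 9014180353900960589/190784916054773765
APPEND 32: p_14 = 32·9014180353900960589 + 195856663151699377 = 288649627987982438225, q_14 = 32·190784916054773765 + 4145301688133454 = 6109262615440893934 → 288649627987982438225/6109262615440893934
APPEND 22: p_15 = 22·288649627987982438225 + 9014180353900960589 = 6359305996089514601539, q_15 = 22·6109262615440893934 + 190784916054773765 = 134594562455754440313 → 6359305996089514601539/134594562455754440313
APPEND 4: p_16 = 4·6359305996089514601539 + 288649627987982438225 = 25725873612346040844381, q_16 = 4·134594562455754440313 + 6109262615440893934 = 544487512438458655186 → 25725873612346040844381/544487512438458655186
APPEND 48: p_17 = 48·25725873612346040844381 + 6359305996089514601539 = 1241201239388699475131827, q_17 = 48·544487512438458655186 + 134594562455754440313 = 26269995159501769889241 → 1241201239388699475131827/26269995159501769889241
APPEND 16: p_18 = 16·1241201239388699475131827 + 25725873612346040844381 = 19884945703831537642953613, q_18 = 16·26269995159501769889241 + 544487512438458655186 = 420864410064466776883042 → 19884945703831537642953613/420864410064466776883042

189/4
5528/117
4232008416/89570359
9014180353900960589/190784916054773765
288649627987982438225/6109262615440893934
6359305996089514601539/134594562455754440313
25725873612346040844381/544487512438458655186
1241201239388699475131827/26269995159501769889241
19884945703831537642953613/420864410064466776883042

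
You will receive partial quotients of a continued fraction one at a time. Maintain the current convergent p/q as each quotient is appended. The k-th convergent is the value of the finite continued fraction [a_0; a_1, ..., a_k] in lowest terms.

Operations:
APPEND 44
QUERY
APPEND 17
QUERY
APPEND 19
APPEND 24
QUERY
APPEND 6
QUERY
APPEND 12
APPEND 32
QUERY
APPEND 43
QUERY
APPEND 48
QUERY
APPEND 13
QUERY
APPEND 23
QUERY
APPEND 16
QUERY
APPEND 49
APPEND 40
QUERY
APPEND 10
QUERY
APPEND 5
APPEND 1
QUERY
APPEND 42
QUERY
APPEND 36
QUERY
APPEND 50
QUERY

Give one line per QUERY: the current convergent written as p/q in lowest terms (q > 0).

44/1
749/17
343349/7793
2074369/47082
809619233/18375946
34838862796/790738455
1673075033441/37973821786
21784814297529/494450421673
502723803876608/11410333520265
8065365676323257/183059786745913
15836291043424971297/359436655149545993
158758616076193429171/3603347891379529932
968387987500585546323/21979524003426725585
41481924846448985062718/941516184255969670223
1494317682459664047804171/33916562157218334853613
74757366047829651375271268/1696769624045172712350873

APPEND 44: p_0 = 44·1 + 0 = 44, q_0 = 44·0 + 1 = 1 → 44/1
APPEND 17: p_1 = 17·44 + 1 = 749, q_1 = 17·1 + 0 = 17 → 749/17
APPEND 19: p_2 = 19·749 + 44 = 14275, q_2 = 19·17 + 1 = 324 → 14275/324
APPEND 24: p_3 = 24·14275 + 749 = 343349, q_3 = 24·324 + 17 = 7793 → 343349/7793
APPEND 6: p_4 = 6·343349 + 14275 = 2074369, q_4 = 6·7793 + 324 = 47082 → 2074369/47082
APPEND 12: p_5 = 12·2074369 + 343349 = 25235777, q_5 = 12·47082 + 7793 = 572777 → 25235777/572777
APPEND 32: p_6 = 32·25235777 + 2074369 = 809619233, q_6 = 32·572777 + 47082 = 18375946 → 809619233/18375946
APPEND 43: p_7 = 43·809619233 + 25235777 = 34838862796, q_7 = 43·18375946 + 572777 = 790738455 → 34838862796/790738455
APPEND 48: p_8 = 48·34838862796 + 809619233 = 1673075033441, q_8 = 48·790738455 + 18375946 = 37973821786 → 1673075033441/37973821786
APPEND 13: p_9 = 13·1673075033441 + 34838862796 = 21784814297529, q_9 = 13·37973821786 + 790738455 = 494450421673 → 21784814297529/494450421673
APPEND 23: p_10 = 23·21784814297529 + 1673075033441 = 502723803876608, q_10 = 23·494450421673 + 37973821786 = 11410333520265 → 502723803876608/11410333520265
APPEND 16: p_11 = 16·502723803876608 + 21784814297529 = 8065365676323257, q_11 = 16·11410333520265 + 494450421673 = 183059786745913 → 8065365676323257/183059786745913
APPEND 49: p_12 = 49·8065365676323257 + 502723803876608 = 395705641943716201, q_12 = 49·183059786745913 + 11410333520265 = 8981339884070002 → 395705641943716201/8981339884070002
APPEND 40: p_13 = 40·395705641943716201 + 8065365676323257 = 15836291043424971297, q_13 = 40·8981339884070002 + 183059786745913 = 359436655149545993 → 15836291043424971297/359436655149545993
APPEND 10: p_14 = 10·15836291043424971297 + 395705641943716201 = 158758616076193429171, q_14 = 10·359436655149545993 + 8981339884070002 = 3603347891379529932 → 158758616076193429171/3603347891379529932
APPEND 5: p_15 = 5·158758616076193429171 + 15836291043424971297 = 809629371424392117152, q_15 = 5·3603347891379529932 + 359436655149545993 = 18376176112047195653 → 809629371424392117152/18376176112047195653
APPEND 1: p_16 = 1·809629371424392117152 + 158758616076193429171 = 968387987500585546323, q_16 = 1·18376176112047195653 + 3603347891379529932 = 21979524003426725585 → 968387987500585546323/21979524003426725585
APPEND 42: p_17 = 42·968387987500585546323 + 809629371424392117152 = 41481924846448985062718, q_17 = 42·21979524003426725585 + 18376176112047195653 = 941516184255969670223 → 41481924846448985062718/941516184255969670223
APPEND 36: p_18 = 36·41481924846448985062718 + 968387987500585546323 = 1494317682459664047804171, q_18 = 36·941516184255969670223 + 21979524003426725585 = 33916562157218334853613 → 1494317682459664047804171/33916562157218334853613
APPEND 50: p_19 = 50·1494317682459664047804171 + 41481924846448985062718 = 74757366047829651375271268, q_19 = 50·33916562157218334853613 + 941516184255969670223 = 1696769624045172712350873 → 74757366047829651375271268/1696769624045172712350873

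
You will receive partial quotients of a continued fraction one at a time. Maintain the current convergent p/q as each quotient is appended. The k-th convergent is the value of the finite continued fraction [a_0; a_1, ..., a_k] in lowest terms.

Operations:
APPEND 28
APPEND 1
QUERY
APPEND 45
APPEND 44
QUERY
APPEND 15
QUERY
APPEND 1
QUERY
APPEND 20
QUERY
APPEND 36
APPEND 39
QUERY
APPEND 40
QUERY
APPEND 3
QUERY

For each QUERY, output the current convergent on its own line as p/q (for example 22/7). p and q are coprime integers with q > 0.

29/1
58681/2025
881548/30421
940229/32446
19686128/679341
27695678771/955739499
1108536791677/38254068682
3353306053802/115717945545

APPEND 28: p_0 = 28·1 + 0 = 28, q_0 = 28·0 + 1 = 1 → 28/1
APPEND 1: p_1 = 1·28 + 1 = 29, q_1 = 1·1 + 0 = 1 → 29/1
APPEND 45: p_2 = 45·29 + 28 = 1333, q_2 = 45·1 + 1 = 46 → 1333/46
APPEND 44: p_3 = 44·1333 + 29 = 58681, q_3 = 44·46 + 1 = 2025 → 58681/2025
APPEND 15: p_4 = 15·58681 + 1333 = 881548, q_4 = 15·2025 + 46 = 30421 → 881548/30421
APPEND 1: p_5 = 1·881548 + 58681 = 940229, q_5 = 1·30421 + 2025 = 32446 → 940229/32446
APPEND 20: p_6 = 20·940229 + 881548 = 19686128, q_6 = 20·32446 + 30421 = 679341 → 19686128/679341
APPEND 36: p_7 = 36·19686128 + 940229 = 709640837, q_7 = 36·679341 + 32446 = 24488722 → 709640837/24488722
APPEND 39: p_8 = 39·709640837 + 19686128 = 27695678771, q_8 = 39·24488722 + 679341 = 955739499 → 27695678771/955739499
APPEND 40: p_9 = 40·27695678771 + 709640837 = 1108536791677, q_9 = 40·955739499 + 24488722 = 38254068682 → 1108536791677/38254068682
APPEND 3: p_10 = 3·1108536791677 + 27695678771 = 3353306053802, q_10 = 3·38254068682 + 955739499 = 115717945545 → 3353306053802/115717945545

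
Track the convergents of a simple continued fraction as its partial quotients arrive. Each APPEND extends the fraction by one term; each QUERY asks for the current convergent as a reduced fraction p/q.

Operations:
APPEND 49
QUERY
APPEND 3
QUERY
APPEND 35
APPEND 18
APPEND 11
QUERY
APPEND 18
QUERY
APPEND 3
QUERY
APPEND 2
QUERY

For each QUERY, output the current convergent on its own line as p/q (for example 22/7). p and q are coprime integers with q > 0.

APPEND 49: p_0 = 49·1 + 0 = 49, q_0 = 49·0 + 1 = 1 → 49/1
APPEND 3: p_1 = 3·49 + 1 = 148, q_1 = 3·1 + 0 = 3 → 148/3
APPEND 35: p_2 = 35·148 + 49 = 5229, q_2 = 35·3 + 1 = 106 → 5229/106
APPEND 18: p_3 = 18·5229 + 148 = 94270, q_3 = 18·106 + 3 = 1911 → 94270/1911
APPEND 11: p_4 = 11·94270 + 5229 = 1042199, q_4 = 11·1911 + 106 = 21127 → 1042199/21127
APPEND 18: p_5 = 18·1042199 + 94270 = 18853852, q_5 = 18·21127 + 1911 = 382197 → 18853852/382197
APPEND 3: p_6 = 3·18853852 + 1042199 = 57603755, q_6 = 3·382197 + 21127 = 1167718 → 57603755/1167718
APPEND 2: p_7 = 2·57603755 + 18853852 = 134061362, q_7 = 2·1167718 + 382197 = 2717633 → 134061362/2717633

49/1
148/3
1042199/21127
18853852/382197
57603755/1167718
134061362/2717633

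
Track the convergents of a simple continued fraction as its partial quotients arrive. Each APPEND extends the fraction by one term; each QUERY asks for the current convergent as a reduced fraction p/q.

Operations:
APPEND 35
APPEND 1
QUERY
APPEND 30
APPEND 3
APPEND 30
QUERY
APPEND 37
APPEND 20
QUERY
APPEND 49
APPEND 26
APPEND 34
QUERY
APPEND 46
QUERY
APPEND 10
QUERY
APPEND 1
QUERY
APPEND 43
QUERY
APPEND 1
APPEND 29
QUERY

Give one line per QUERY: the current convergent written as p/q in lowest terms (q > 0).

APPEND 35: p_0 = 35·1 + 0 = 35, q_0 = 35·0 + 1 = 1 → 35/1
APPEND 1: p_1 = 1·35 + 1 = 36, q_1 = 1·1 + 0 = 1 → 36/1
APPEND 30: p_2 = 30·36 + 35 = 1115, q_2 = 30·1 + 1 = 31 → 1115/31
APPEND 3: p_3 = 3·1115 + 36 = 3381, q_3 = 3·31 + 1 = 94 → 3381/94
APPEND 30: p_4 = 30·3381 + 1115 = 102545, q_4 = 30·94 + 31 = 2851 → 102545/2851
APPEND 37: p_5 = 37·102545 + 3381 = 3797546, q_5 = 37·2851 + 94 = 105581 → 3797546/105581
APPEND 20: p_6 = 20·3797546 + 102545 = 76053465, q_6 = 20·105581 + 2851 = 2114471 → 76053465/2114471
APPEND 49: p_7 = 49·76053465 + 3797546 = 3730417331, q_7 = 49·2114471 + 105581 = 103714660 → 3730417331/103714660
APPEND 26: p_8 = 26·3730417331 + 76053465 = 97066904071, q_8 = 26·103714660 + 2114471 = 2698695631 → 97066904071/2698695631
APPEND 34: p_9 = 34·97066904071 + 3730417331 = 3304005155745, q_9 = 34·2698695631 + 103714660 = 91859366114 → 3304005155745/91859366114
APPEND 46: p_10 = 46·3304005155745 + 97066904071 = 152081304068341, q_10 = 46·91859366114 + 2698695631 = 4228229536875 → 152081304068341/4228229536875
APPEND 10: p_11 = 10·152081304068341 + 3304005155745 = 1524117045839155, q_11 = 10·4228229536875 + 91859366114 = 42374154734864 → 1524117045839155/42374154734864
APPEND 1: p_12 = 1·1524117045839155 + 152081304068341 = 1676198349907496, q_12 = 1·42374154734864 + 4228229536875 = 46602384271739 → 1676198349907496/46602384271739
APPEND 43: p_13 = 43·1676198349907496 + 1524117045839155 = 73600646091861483, q_13 = 43·46602384271739 + 42374154734864 = 2046276678419641 → 73600646091861483/2046276678419641
APPEND 1: p_14 = 1·73600646091861483 + 1676198349907496 = 75276844441768979, q_14 = 1·2046276678419641 + 46602384271739 = 2092879062691380 → 75276844441768979/2092879062691380
APPEND 29: p_15 = 29·75276844441768979 + 73600646091861483 = 2256629134903161874, q_15 = 29·2092879062691380 + 2046276678419641 = 62739769496469661 → 2256629134903161874/62739769496469661

36/1
102545/2851
76053465/2114471
3304005155745/91859366114
152081304068341/4228229536875
1524117045839155/42374154734864
1676198349907496/46602384271739
73600646091861483/2046276678419641
2256629134903161874/62739769496469661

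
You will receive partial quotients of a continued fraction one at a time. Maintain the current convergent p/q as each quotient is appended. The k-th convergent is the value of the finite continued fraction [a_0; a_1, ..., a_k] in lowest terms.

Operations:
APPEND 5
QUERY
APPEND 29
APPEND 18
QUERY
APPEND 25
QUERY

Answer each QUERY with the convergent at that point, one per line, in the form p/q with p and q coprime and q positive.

APPEND 5: p_0 = 5·1 + 0 = 5, q_0 = 5·0 + 1 = 1 → 5/1
APPEND 29: p_1 = 29·5 + 1 = 146, q_1 = 29·1 + 0 = 29 → 146/29
APPEND 18: p_2 = 18·146 + 5 = 2633, q_2 = 18·29 + 1 = 523 → 2633/523
APPEND 25: p_3 = 25·2633 + 146 = 65971, q_3 = 25·523 + 29 = 13104 → 65971/13104

5/1
2633/523
65971/13104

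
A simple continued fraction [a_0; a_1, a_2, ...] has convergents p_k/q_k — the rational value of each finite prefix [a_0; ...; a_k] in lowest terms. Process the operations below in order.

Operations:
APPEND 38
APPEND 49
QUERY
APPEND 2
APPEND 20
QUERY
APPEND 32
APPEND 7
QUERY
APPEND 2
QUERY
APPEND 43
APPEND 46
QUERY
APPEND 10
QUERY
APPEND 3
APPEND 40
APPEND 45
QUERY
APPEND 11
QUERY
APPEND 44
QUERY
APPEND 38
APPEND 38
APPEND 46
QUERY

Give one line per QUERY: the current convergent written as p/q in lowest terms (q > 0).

1863/49
77143/2029
17383523/457218
37239386/979463
74496386952/1959389305
746582546641/19636467177
4201549707000720/110508333318601
46310363120629561/1218046054605228
2041857527014701404/53704534735948633
135880857231791742079421/3573911558767976227336

APPEND 38: p_0 = 38·1 + 0 = 38, q_0 = 38·0 + 1 = 1 → 38/1
APPEND 49: p_1 = 49·38 + 1 = 1863, q_1 = 49·1 + 0 = 49 → 1863/49
APPEND 2: p_2 = 2·1863 + 38 = 3764, q_2 = 2·49 + 1 = 99 → 3764/99
APPEND 20: p_3 = 20·3764 + 1863 = 77143, q_3 = 20·99 + 49 = 2029 → 77143/2029
APPEND 32: p_4 = 32·77143 + 3764 = 2472340, q_4 = 32·2029 + 99 = 65027 → 2472340/65027
APPEND 7: p_5 = 7·2472340 + 77143 = 17383523, q_5 = 7·65027 + 2029 = 457218 → 17383523/457218
APPEND 2: p_6 = 2·17383523 + 2472340 = 37239386, q_6 = 2·457218 + 65027 = 979463 → 37239386/979463
APPEND 43: p_7 = 43·37239386 + 17383523 = 1618677121, q_7 = 43·979463 + 457218 = 42574127 → 1618677121/42574127
APPEND 46: p_8 = 46·1618677121 + 37239386 = 74496386952, q_8 = 46·42574127 + 979463 = 1959389305 → 74496386952/1959389305
APPEND 10: p_9 = 10·74496386952 + 1618677121 = 746582546641, q_9 = 10·1959389305 + 42574127 = 19636467177 → 746582546641/19636467177
APPEND 3: p_10 = 3·746582546641 + 74496386952 = 2314244026875, q_10 = 3·19636467177 + 1959389305 = 60868790836 → 2314244026875/60868790836
APPEND 40: p_11 = 40·2314244026875 + 746582546641 = 93316343621641, q_11 = 40·60868790836 + 19636467177 = 2454388100617 → 93316343621641/2454388100617
APPEND 45: p_12 = 45·93316343621641 + 2314244026875 = 4201549707000720, q_12 = 45·2454388100617 + 60868790836 = 110508333318601 → 4201549707000720/110508333318601
APPEND 11: p_13 = 11·4201549707000720 + 93316343621641 = 46310363120629561, q_13 = 11·110508333318601 + 2454388100617 = 1218046054605228 → 46310363120629561/1218046054605228
APPEND 44: p_14 = 44·46310363120629561 + 4201549707000720 = 2041857527014701404, q_14 = 44·1218046054605228 + 110508333318601 = 53704534735948633 → 2041857527014701404/53704534735948633
APPEND 38: p_15 = 38·2041857527014701404 + 46310363120629561 = 77636896389679282913, q_15 = 38·53704534735948633 + 1218046054605228 = 2041990366020653282 → 77636896389679282913/2041990366020653282
APPEND 38: p_16 = 38·77636896389679282913 + 2041857527014701404 = 2952243920334827452098, q_16 = 38·2041990366020653282 + 53704534735948633 = 77649338443520773349 → 2952243920334827452098/77649338443520773349
APPEND 46: p_17 = 46·2952243920334827452098 + 77636896389679282913 = 135880857231791742079421, q_17 = 46·77649338443520773349 + 2041990366020653282 = 3573911558767976227336 → 135880857231791742079421/3573911558767976227336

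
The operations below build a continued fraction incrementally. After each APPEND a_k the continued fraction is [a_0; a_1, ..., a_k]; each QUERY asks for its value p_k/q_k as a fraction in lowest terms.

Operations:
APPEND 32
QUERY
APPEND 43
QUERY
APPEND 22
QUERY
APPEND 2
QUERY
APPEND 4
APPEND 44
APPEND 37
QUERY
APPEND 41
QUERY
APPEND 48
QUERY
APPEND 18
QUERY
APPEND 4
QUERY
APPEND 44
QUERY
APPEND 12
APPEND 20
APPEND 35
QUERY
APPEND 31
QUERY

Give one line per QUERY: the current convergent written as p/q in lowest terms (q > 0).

32/1
1377/43
30326/947
62029/1937
455877091/14235824
18703274208/584053301
898213039075/28048794272
16186537977558/505462350197
65644364949307/2049898195060
2904538595747066/90700982932837
24580654218104930709/767588181468411199
762701587450126881025/23817133560371462086

APPEND 32: p_0 = 32·1 + 0 = 32, q_0 = 32·0 + 1 = 1 → 32/1
APPEND 43: p_1 = 43·32 + 1 = 1377, q_1 = 43·1 + 0 = 43 → 1377/43
APPEND 22: p_2 = 22·1377 + 32 = 30326, q_2 = 22·43 + 1 = 947 → 30326/947
APPEND 2: p_3 = 2·30326 + 1377 = 62029, q_3 = 2·947 + 43 = 1937 → 62029/1937
APPEND 4: p_4 = 4·62029 + 30326 = 278442, q_4 = 4·1937 + 947 = 8695 → 278442/8695
APPEND 44: p_5 = 44·278442 + 62029 = 12313477, q_5 = 44·8695 + 1937 = 384517 → 12313477/384517
APPEND 37: p_6 = 37·12313477 + 278442 = 455877091, q_6 = 37·384517 + 8695 = 14235824 → 455877091/14235824
APPEND 41: p_7 = 41·455877091 + 12313477 = 18703274208, q_7 = 41·14235824 + 384517 = 584053301 → 18703274208/584053301
APPEND 48: p_8 = 48·18703274208 + 455877091 = 898213039075, q_8 = 48·584053301 + 14235824 = 28048794272 → 898213039075/28048794272
APPEND 18: p_9 = 18·898213039075 + 18703274208 = 16186537977558, q_9 = 18·28048794272 + 584053301 = 505462350197 → 16186537977558/505462350197
APPEND 4: p_10 = 4·16186537977558 + 898213039075 = 65644364949307, q_10 = 4·505462350197 + 28048794272 = 2049898195060 → 65644364949307/2049898195060
APPEND 44: p_11 = 44·65644364949307 + 16186537977558 = 2904538595747066, q_11 = 44·2049898195060 + 505462350197 = 90700982932837 → 2904538595747066/90700982932837
APPEND 12: p_12 = 12·2904538595747066 + 65644364949307 = 34920107513914099, q_12 = 12·90700982932837 + 2049898195060 = 1090461693389104 → 34920107513914099/1090461693389104
APPEND 20: p_13 = 20·34920107513914099 + 2904538595747066 = 701306688874029046, q_13 = 20·1090461693389104 + 90700982932837 = 21899934850714917 → 701306688874029046/21899934850714917
APPEND 35: p_14 = 35·701306688874029046 + 34920107513914099 = 24580654218104930709, q_14 = 35·21899934850714917 + 1090461693389104 = 767588181468411199 → 24580654218104930709/767588181468411199
APPEND 31: p_15 = 31·24580654218104930709 + 701306688874029046 = 762701587450126881025, q_15 = 31·767588181468411199 + 21899934850714917 = 23817133560371462086 → 762701587450126881025/23817133560371462086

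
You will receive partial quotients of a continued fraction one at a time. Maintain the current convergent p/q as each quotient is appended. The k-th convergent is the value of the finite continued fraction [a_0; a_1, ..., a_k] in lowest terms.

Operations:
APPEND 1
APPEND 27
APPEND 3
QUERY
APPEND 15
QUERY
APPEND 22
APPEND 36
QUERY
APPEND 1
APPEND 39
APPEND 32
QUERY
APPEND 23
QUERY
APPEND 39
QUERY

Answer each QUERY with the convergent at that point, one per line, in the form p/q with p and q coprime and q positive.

APPEND 1: p_0 = 1·1 + 0 = 1, q_0 = 1·0 + 1 = 1 → 1/1
APPEND 27: p_1 = 27·1 + 1 = 28, q_1 = 27·1 + 0 = 27 → 28/27
APPEND 3: p_2 = 3·28 + 1 = 85, q_2 = 3·27 + 1 = 82 → 85/82
APPEND 15: p_3 = 15·85 + 28 = 1303, q_3 = 15·82 + 27 = 1257 → 1303/1257
APPEND 22: p_4 = 22·1303 + 85 = 28751, q_4 = 22·1257 + 82 = 27736 → 28751/27736
APPEND 36: p_5 = 36·28751 + 1303 = 1036339, q_5 = 36·27736 + 1257 = 999753 → 1036339/999753
APPEND 1: p_6 = 1·1036339 + 28751 = 1065090, q_6 = 1·999753 + 27736 = 1027489 → 1065090/1027489
APPEND 39: p_7 = 39·1065090 + 1036339 = 42574849, q_7 = 39·1027489 + 999753 = 41071824 → 42574849/41071824
APPEND 32: p_8 = 32·42574849 + 1065090 = 1363460258, q_8 = 32·41071824 + 1027489 = 1315325857 → 1363460258/1315325857
APPEND 23: p_9 = 23·1363460258 + 42574849 = 31402160783, q_9 = 23·1315325857 + 41071824 = 30293566535 → 31402160783/30293566535
APPEND 39: p_10 = 39·31402160783 + 1363460258 = 1226047730795, q_10 = 39·30293566535 + 1315325857 = 1182764420722 → 1226047730795/1182764420722

85/82
1303/1257
1036339/999753
1363460258/1315325857
31402160783/30293566535
1226047730795/1182764420722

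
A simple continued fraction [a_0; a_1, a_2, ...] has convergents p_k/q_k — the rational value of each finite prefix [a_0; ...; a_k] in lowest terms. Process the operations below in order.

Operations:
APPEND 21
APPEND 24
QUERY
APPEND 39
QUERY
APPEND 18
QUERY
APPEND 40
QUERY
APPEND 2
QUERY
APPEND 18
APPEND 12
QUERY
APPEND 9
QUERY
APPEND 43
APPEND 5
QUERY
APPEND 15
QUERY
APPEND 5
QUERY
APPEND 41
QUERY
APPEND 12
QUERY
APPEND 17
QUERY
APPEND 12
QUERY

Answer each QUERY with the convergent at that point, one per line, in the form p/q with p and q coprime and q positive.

505/24
19716/937
355393/16890
14235436/676537
28826265/1369964
6426124737/305400632
58368230839/2773941577
12639668484909/600698383792
192111287324449/9130060645323
973196105107154/46251001610407
40093151596717763/1905421126672010
482091015265720310/22911304521674527
8235640411113963033/391397597995138969
99309775948633276706/4719682480463342155

APPEND 21: p_0 = 21·1 + 0 = 21, q_0 = 21·0 + 1 = 1 → 21/1
APPEND 24: p_1 = 24·21 + 1 = 505, q_1 = 24·1 + 0 = 24 → 505/24
APPEND 39: p_2 = 39·505 + 21 = 19716, q_2 = 39·24 + 1 = 937 → 19716/937
APPEND 18: p_3 = 18·19716 + 505 = 355393, q_3 = 18·937 + 24 = 16890 → 355393/16890
APPEND 40: p_4 = 40·355393 + 19716 = 14235436, q_4 = 40·16890 + 937 = 676537 → 14235436/676537
APPEND 2: p_5 = 2·14235436 + 355393 = 28826265, q_5 = 2·676537 + 16890 = 1369964 → 28826265/1369964
APPEND 18: p_6 = 18·28826265 + 14235436 = 533108206, q_6 = 18·1369964 + 676537 = 25335889 → 533108206/25335889
APPEND 12: p_7 = 12·533108206 + 28826265 = 6426124737, q_7 = 12·25335889 + 1369964 = 305400632 → 6426124737/305400632
APPEND 9: p_8 = 9·6426124737 + 533108206 = 58368230839, q_8 = 9·305400632 + 25335889 = 2773941577 → 58368230839/2773941577
APPEND 43: p_9 = 43·58368230839 + 6426124737 = 2516260050814, q_9 = 43·2773941577 + 305400632 = 119584888443 → 2516260050814/119584888443
APPEND 5: p_10 = 5·2516260050814 + 58368230839 = 12639668484909, q_10 = 5·119584888443 + 2773941577 = 600698383792 → 12639668484909/600698383792
APPEND 15: p_11 = 15·12639668484909 + 2516260050814 = 192111287324449, q_11 = 15·600698383792 + 119584888443 = 9130060645323 → 192111287324449/9130060645323
APPEND 5: p_12 = 5·192111287324449 + 12639668484909 = 973196105107154, q_12 = 5·9130060645323 + 600698383792 = 46251001610407 → 973196105107154/46251001610407
APPEND 41: p_13 = 41·973196105107154 + 192111287324449 = 40093151596717763, q_13 = 41·46251001610407 + 9130060645323 = 1905421126672010 → 40093151596717763/1905421126672010
APPEND 12: p_14 = 12·40093151596717763 + 973196105107154 = 482091015265720310, q_14 = 12·1905421126672010 + 46251001610407 = 22911304521674527 → 482091015265720310/22911304521674527
APPEND 17: p_15 = 17·482091015265720310 + 40093151596717763 = 8235640411113963033, q_15 = 17·22911304521674527 + 1905421126672010 = 391397597995138969 → 8235640411113963033/391397597995138969
APPEND 12: p_16 = 12·8235640411113963033 + 482091015265720310 = 99309775948633276706, q_16 = 12·391397597995138969 + 22911304521674527 = 4719682480463342155 → 99309775948633276706/4719682480463342155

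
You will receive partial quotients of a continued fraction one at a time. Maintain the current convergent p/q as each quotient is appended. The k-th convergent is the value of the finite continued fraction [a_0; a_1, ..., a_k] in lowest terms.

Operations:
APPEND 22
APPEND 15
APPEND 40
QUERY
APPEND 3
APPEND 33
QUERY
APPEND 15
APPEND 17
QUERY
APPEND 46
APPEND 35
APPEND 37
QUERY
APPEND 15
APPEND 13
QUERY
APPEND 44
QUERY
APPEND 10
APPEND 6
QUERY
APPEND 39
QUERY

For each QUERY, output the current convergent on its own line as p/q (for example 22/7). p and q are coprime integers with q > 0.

APPEND 22: p_0 = 22·1 + 0 = 22, q_0 = 22·0 + 1 = 1 → 22/1
APPEND 15: p_1 = 15·22 + 1 = 331, q_1 = 15·1 + 0 = 15 → 331/15
APPEND 40: p_2 = 40·331 + 22 = 13262, q_2 = 40·15 + 1 = 601 → 13262/601
APPEND 3: p_3 = 3·13262 + 331 = 40117, q_3 = 3·601 + 15 = 1818 → 40117/1818
APPEND 33: p_4 = 33·40117 + 13262 = 1337123, q_4 = 33·1818 + 601 = 60595 → 1337123/60595
APPEND 15: p_5 = 15·1337123 + 40117 = 20096962, q_5 = 15·60595 + 1818 = 910743 → 20096962/910743
APPEND 17: p_6 = 17·20096962 + 1337123 = 342985477, q_6 = 17·910743 + 60595 = 15543226 → 342985477/15543226
APPEND 46: p_7 = 46·342985477 + 20096962 = 15797428904, q_7 = 46·15543226 + 910743 = 715899139 → 15797428904/715899139
APPEND 35: p_8 = 35·15797428904 + 342985477 = 553252997117, q_8 = 35·715899139 + 15543226 = 25072013091 → 553252997117/25072013091
APPEND 37: p_9 = 37·553252997117 + 15797428904 = 20486158322233, q_9 = 37·25072013091 + 715899139 = 928380383506 → 20486158322233/928380383506
APPEND 15: p_10 = 15·20486158322233 + 553252997117 = 307845627830612, q_10 = 15·928380383506 + 25072013091 = 13950777765681 → 307845627830612/13950777765681
APPEND 13: p_11 = 13·307845627830612 + 20486158322233 = 4022479320120189, q_11 = 13·13950777765681 + 928380383506 = 182288491337359 → 4022479320120189/182288491337359
APPEND 44: p_12 = 44·4022479320120189 + 307845627830612 = 177296935713118928, q_12 = 44·182288491337359 + 13950777765681 = 8034644396609477 → 177296935713118928/8034644396609477
APPEND 10: p_13 = 10·177296935713118928 + 4022479320120189 = 1776991836451309469, q_13 = 10·8034644396609477 + 182288491337359 = 80528732457432129 → 1776991836451309469/80528732457432129
APPEND 6: p_14 = 6·1776991836451309469 + 177296935713118928 = 10839247954420975742, q_14 = 6·80528732457432129 + 8034644396609477 = 491207039141202251 → 10839247954420975742/491207039141202251
APPEND 39: p_15 = 39·10839247954420975742 + 1776991836451309469 = 424507662058869363407, q_15 = 39·491207039141202251 + 80528732457432129 = 19237603258964319918 → 424507662058869363407/19237603258964319918

13262/601
1337123/60595
342985477/15543226
20486158322233/928380383506
4022479320120189/182288491337359
177296935713118928/8034644396609477
10839247954420975742/491207039141202251
424507662058869363407/19237603258964319918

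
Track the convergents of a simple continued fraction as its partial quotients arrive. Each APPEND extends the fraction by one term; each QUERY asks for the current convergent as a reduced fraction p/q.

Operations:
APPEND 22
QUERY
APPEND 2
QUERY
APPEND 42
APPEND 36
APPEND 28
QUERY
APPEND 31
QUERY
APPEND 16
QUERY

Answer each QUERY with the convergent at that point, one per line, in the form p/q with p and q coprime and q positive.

APPEND 22: p_0 = 22·1 + 0 = 22, q_0 = 22·0 + 1 = 1 → 22/1
APPEND 2: p_1 = 2·22 + 1 = 45, q_1 = 2·1 + 0 = 2 → 45/2
APPEND 42: p_2 = 42·45 + 22 = 1912, q_2 = 42·2 + 1 = 85 → 1912/85
APPEND 36: p_3 = 36·1912 + 45 = 68877, q_3 = 36·85 + 2 = 3062 → 68877/3062
APPEND 28: p_4 = 28·68877 + 1912 = 1930468, q_4 = 28·3062 + 85 = 85821 → 1930468/85821
APPEND 31: p_5 = 31·1930468 + 68877 = 59913385, q_5 = 31·85821 + 3062 = 2663513 → 59913385/2663513
APPEND 16: p_6 = 16·59913385 + 1930468 = 960544628, q_6 = 16·2663513 + 85821 = 42702029 → 960544628/42702029

22/1
45/2
1930468/85821
59913385/2663513
960544628/42702029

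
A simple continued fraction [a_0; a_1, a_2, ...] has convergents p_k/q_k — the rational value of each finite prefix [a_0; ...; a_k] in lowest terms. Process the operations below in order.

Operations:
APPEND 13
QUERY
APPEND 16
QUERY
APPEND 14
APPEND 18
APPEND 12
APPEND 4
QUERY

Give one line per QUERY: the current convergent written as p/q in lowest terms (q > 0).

13/1
209/16
2614195/200134

APPEND 13: p_0 = 13·1 + 0 = 13, q_0 = 13·0 + 1 = 1 → 13/1
APPEND 16: p_1 = 16·13 + 1 = 209, q_1 = 16·1 + 0 = 16 → 209/16
APPEND 14: p_2 = 14·209 + 13 = 2939, q_2 = 14·16 + 1 = 225 → 2939/225
APPEND 18: p_3 = 18·2939 + 209 = 53111, q_3 = 18·225 + 16 = 4066 → 53111/4066
APPEND 12: p_4 = 12·53111 + 2939 = 640271, q_4 = 12·4066 + 225 = 49017 → 640271/49017
APPEND 4: p_5 = 4·640271 + 53111 = 2614195, q_5 = 4·49017 + 4066 = 200134 → 2614195/200134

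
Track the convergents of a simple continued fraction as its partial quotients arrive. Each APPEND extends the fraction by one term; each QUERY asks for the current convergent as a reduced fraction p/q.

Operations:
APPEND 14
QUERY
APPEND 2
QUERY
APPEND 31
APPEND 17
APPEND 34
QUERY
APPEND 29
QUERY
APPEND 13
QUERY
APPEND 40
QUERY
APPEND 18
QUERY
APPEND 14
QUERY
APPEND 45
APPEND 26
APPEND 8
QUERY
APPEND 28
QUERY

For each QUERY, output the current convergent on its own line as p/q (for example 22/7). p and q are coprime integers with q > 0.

14/1
29/2
529613/36545
15374327/1060878
200395864/13827959
8031208887/554179238
144762155830/9989054243
2034701390507/140400938640
19182899479410861/1323681747755107
539507584567839385/37227758151700754

APPEND 14: p_0 = 14·1 + 0 = 14, q_0 = 14·0 + 1 = 1 → 14/1
APPEND 2: p_1 = 2·14 + 1 = 29, q_1 = 2·1 + 0 = 2 → 29/2
APPEND 31: p_2 = 31·29 + 14 = 913, q_2 = 31·2 + 1 = 63 → 913/63
APPEND 17: p_3 = 17·913 + 29 = 15550, q_3 = 17·63 + 2 = 1073 → 15550/1073
APPEND 34: p_4 = 34·15550 + 913 = 529613, q_4 = 34·1073 + 63 = 36545 → 529613/36545
APPEND 29: p_5 = 29·529613 + 15550 = 15374327, q_5 = 29·36545 + 1073 = 1060878 → 15374327/1060878
APPEND 13: p_6 = 13·15374327 + 529613 = 200395864, q_6 = 13·1060878 + 36545 = 13827959 → 200395864/13827959
APPEND 40: p_7 = 40·200395864 + 15374327 = 8031208887, q_7 = 40·13827959 + 1060878 = 554179238 → 8031208887/554179238
APPEND 18: p_8 = 18·8031208887 + 200395864 = 144762155830, q_8 = 18·554179238 + 13827959 = 9989054243 → 144762155830/9989054243
APPEND 14: p_9 = 14·144762155830 + 8031208887 = 2034701390507, q_9 = 14·9989054243 + 554179238 = 140400938640 → 2034701390507/140400938640
APPEND 45: p_10 = 45·2034701390507 + 144762155830 = 91706324728645, q_10 = 45·140400938640 + 9989054243 = 6328031293043 → 91706324728645/6328031293043
APPEND 26: p_11 = 26·91706324728645 + 2034701390507 = 2386399144335277, q_11 = 26·6328031293043 + 140400938640 = 164669214557758 → 2386399144335277/164669214557758
APPEND 8: p_12 = 8·2386399144335277 + 91706324728645 = 19182899479410861, q_12 = 8·164669214557758 + 6328031293043 = 1323681747755107 → 19182899479410861/1323681747755107
APPEND 28: p_13 = 28·19182899479410861 + 2386399144335277 = 539507584567839385, q_13 = 28·1323681747755107 + 164669214557758 = 37227758151700754 → 539507584567839385/37227758151700754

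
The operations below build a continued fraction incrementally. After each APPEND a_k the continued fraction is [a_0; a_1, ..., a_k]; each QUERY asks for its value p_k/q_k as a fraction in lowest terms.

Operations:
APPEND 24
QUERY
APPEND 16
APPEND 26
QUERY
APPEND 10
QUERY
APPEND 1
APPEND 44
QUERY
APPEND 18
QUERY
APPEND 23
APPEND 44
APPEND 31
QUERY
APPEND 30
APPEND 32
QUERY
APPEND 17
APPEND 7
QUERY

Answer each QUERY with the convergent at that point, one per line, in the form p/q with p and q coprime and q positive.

24/1
10034/417
100725/4186
4974121/206718
89644937/3725527
2823971465327/117360581572
2716749512019407/112904576632868
326603612654325045/13573221399455381

APPEND 24: p_0 = 24·1 + 0 = 24, q_0 = 24·0 + 1 = 1 → 24/1
APPEND 16: p_1 = 16·24 + 1 = 385, q_1 = 16·1 + 0 = 16 → 385/16
APPEND 26: p_2 = 26·385 + 24 = 10034, q_2 = 26·16 + 1 = 417 → 10034/417
APPEND 10: p_3 = 10·10034 + 385 = 100725, q_3 = 10·417 + 16 = 4186 → 100725/4186
APPEND 1: p_4 = 1·100725 + 10034 = 110759, q_4 = 1·4186 + 417 = 4603 → 110759/4603
APPEND 44: p_5 = 44·110759 + 100725 = 4974121, q_5 = 44·4603 + 4186 = 206718 → 4974121/206718
APPEND 18: p_6 = 18·4974121 + 110759 = 89644937, q_6 = 18·206718 + 4603 = 3725527 → 89644937/3725527
APPEND 23: p_7 = 23·89644937 + 4974121 = 2066807672, q_7 = 23·3725527 + 206718 = 85893839 → 2066807672/85893839
APPEND 44: p_8 = 44·2066807672 + 89644937 = 91029182505, q_8 = 44·85893839 + 3725527 = 3783054443 → 91029182505/3783054443
APPEND 31: p_9 = 31·91029182505 + 2066807672 = 2823971465327, q_9 = 31·3783054443 + 85893839 = 117360581572 → 2823971465327/117360581572
APPEND 30: p_10 = 30·2823971465327 + 91029182505 = 84810173142315, q_10 = 30·117360581572 + 3783054443 = 3524600501603 → 84810173142315/3524600501603
APPEND 32: p_11 = 32·84810173142315 + 2823971465327 = 2716749512019407, q_11 = 32·3524600501603 + 117360581572 = 112904576632868 → 2716749512019407/112904576632868
APPEND 17: p_12 = 17·2716749512019407 + 84810173142315 = 46269551877472234, q_12 = 17·112904576632868 + 3524600501603 = 1922902403260359 → 46269551877472234/1922902403260359
APPEND 7: p_13 = 7·46269551877472234 + 2716749512019407 = 326603612654325045, q_13 = 7·1922902403260359 + 112904576632868 = 13573221399455381 → 326603612654325045/13573221399455381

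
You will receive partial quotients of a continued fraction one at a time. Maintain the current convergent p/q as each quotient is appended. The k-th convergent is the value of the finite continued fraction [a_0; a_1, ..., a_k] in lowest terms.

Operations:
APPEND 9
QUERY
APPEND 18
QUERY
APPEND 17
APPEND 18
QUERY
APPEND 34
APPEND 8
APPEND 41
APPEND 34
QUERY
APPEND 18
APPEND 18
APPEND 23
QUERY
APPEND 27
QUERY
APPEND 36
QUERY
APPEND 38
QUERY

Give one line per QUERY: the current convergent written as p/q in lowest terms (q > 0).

9/1
163/18
50203/5544
19208213493/2121194662
144161429338964/15919984151131
3898611423323871/430530082528525
140494172668998320/15515002955178031
5342677172845260031/590000642379293703

APPEND 9: p_0 = 9·1 + 0 = 9, q_0 = 9·0 + 1 = 1 → 9/1
APPEND 18: p_1 = 18·9 + 1 = 163, q_1 = 18·1 + 0 = 18 → 163/18
APPEND 17: p_2 = 17·163 + 9 = 2780, q_2 = 17·18 + 1 = 307 → 2780/307
APPEND 18: p_3 = 18·2780 + 163 = 50203, q_3 = 18·307 + 18 = 5544 → 50203/5544
APPEND 34: p_4 = 34·50203 + 2780 = 1709682, q_4 = 34·5544 + 307 = 188803 → 1709682/188803
APPEND 8: p_5 = 8·1709682 + 50203 = 13727659, q_5 = 8·188803 + 5544 = 1515968 → 13727659/1515968
APPEND 41: p_6 = 41·13727659 + 1709682 = 564543701, q_6 = 41·1515968 + 188803 = 62343491 → 564543701/62343491
APPEND 34: p_7 = 34·564543701 + 13727659 = 19208213493, q_7 = 34·62343491 + 1515968 = 2121194662 → 19208213493/2121194662
APPEND 18: p_8 = 18·19208213493 + 564543701 = 346312386575, q_8 = 18·2121194662 + 62343491 = 38243847407 → 346312386575/38243847407
APPEND 18: p_9 = 18·346312386575 + 19208213493 = 6252831171843, q_9 = 18·38243847407 + 2121194662 = 690510447988 → 6252831171843/690510447988
APPEND 23: p_10 = 23·6252831171843 + 346312386575 = 144161429338964, q_10 = 23·690510447988 + 38243847407 = 15919984151131 → 144161429338964/15919984151131
APPEND 27: p_11 = 27·144161429338964 + 6252831171843 = 3898611423323871, q_11 = 27·15919984151131 + 690510447988 = 430530082528525 → 3898611423323871/430530082528525
APPEND 36: p_12 = 36·3898611423323871 + 144161429338964 = 140494172668998320, q_12 = 36·430530082528525 + 15919984151131 = 15515002955178031 → 140494172668998320/15515002955178031
APPEND 38: p_13 = 38·140494172668998320 + 3898611423323871 = 5342677172845260031, q_13 = 38·15515002955178031 + 430530082528525 = 590000642379293703 → 5342677172845260031/590000642379293703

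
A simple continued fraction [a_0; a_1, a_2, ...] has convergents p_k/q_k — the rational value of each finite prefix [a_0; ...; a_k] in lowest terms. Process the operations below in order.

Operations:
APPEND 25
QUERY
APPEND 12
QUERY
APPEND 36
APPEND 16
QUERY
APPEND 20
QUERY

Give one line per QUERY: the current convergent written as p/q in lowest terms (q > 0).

APPEND 25: p_0 = 25·1 + 0 = 25, q_0 = 25·0 + 1 = 1 → 25/1
APPEND 12: p_1 = 12·25 + 1 = 301, q_1 = 12·1 + 0 = 12 → 301/12
APPEND 36: p_2 = 36·301 + 25 = 10861, q_2 = 36·12 + 1 = 433 → 10861/433
APPEND 16: p_3 = 16·10861 + 301 = 174077, q_3 = 16·433 + 12 = 6940 → 174077/6940
APPEND 20: p_4 = 20·174077 + 10861 = 3492401, q_4 = 20·6940 + 433 = 139233 → 3492401/139233

25/1
301/12
174077/6940
3492401/139233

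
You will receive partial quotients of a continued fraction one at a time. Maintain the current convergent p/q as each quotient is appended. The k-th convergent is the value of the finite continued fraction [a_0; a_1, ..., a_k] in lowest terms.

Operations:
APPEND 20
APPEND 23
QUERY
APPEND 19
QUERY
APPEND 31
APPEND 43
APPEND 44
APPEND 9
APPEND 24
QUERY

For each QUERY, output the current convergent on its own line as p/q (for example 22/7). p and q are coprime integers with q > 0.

APPEND 20: p_0 = 20·1 + 0 = 20, q_0 = 20·0 + 1 = 1 → 20/1
APPEND 23: p_1 = 23·20 + 1 = 461, q_1 = 23·1 + 0 = 23 → 461/23
APPEND 19: p_2 = 19·461 + 20 = 8779, q_2 = 19·23 + 1 = 438 → 8779/438
APPEND 31: p_3 = 31·8779 + 461 = 272610, q_3 = 31·438 + 23 = 13601 → 272610/13601
APPEND 43: p_4 = 43·272610 + 8779 = 11731009, q_4 = 43·13601 + 438 = 585281 → 11731009/585281
APPEND 44: p_5 = 44·11731009 + 272610 = 516437006, q_5 = 44·585281 + 13601 = 25765965 → 516437006/25765965
APPEND 9: p_6 = 9·516437006 + 11731009 = 4659664063, q_6 = 9·25765965 + 585281 = 232478966 → 4659664063/232478966
APPEND 24: p_7 = 24·4659664063 + 516437006 = 112348374518, q_7 = 24·232478966 + 25765965 = 5605261149 → 112348374518/5605261149

461/23
8779/438
112348374518/5605261149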